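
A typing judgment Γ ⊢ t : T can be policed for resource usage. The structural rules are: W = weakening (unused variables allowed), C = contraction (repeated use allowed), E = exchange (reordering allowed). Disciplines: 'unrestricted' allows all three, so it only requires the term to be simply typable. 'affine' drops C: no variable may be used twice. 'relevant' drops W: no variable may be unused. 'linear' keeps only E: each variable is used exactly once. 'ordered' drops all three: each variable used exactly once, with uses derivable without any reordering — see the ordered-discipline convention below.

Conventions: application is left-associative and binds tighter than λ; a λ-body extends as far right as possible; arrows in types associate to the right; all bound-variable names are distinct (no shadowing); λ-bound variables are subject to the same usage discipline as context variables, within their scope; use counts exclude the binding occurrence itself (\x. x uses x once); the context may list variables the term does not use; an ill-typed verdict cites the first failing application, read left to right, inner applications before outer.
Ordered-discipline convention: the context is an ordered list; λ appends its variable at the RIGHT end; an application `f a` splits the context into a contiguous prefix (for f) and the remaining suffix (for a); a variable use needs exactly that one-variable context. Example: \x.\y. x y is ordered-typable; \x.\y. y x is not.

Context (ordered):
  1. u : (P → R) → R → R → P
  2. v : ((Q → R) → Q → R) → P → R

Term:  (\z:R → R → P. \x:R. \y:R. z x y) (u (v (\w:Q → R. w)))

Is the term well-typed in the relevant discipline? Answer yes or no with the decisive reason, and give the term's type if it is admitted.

yes — at least one use each (u, v, z, x, y, w); term : R → R → P
use counts: u ×1, v ×1, z [bound] ×1, x [bound] ×1, y [bound] ×1, w [bound] ×1
order of uses: z, x, y, u, v, w
typing: well-typed at R → R → P
per-discipline verdicts: ordered ✓ · linear ✓ · affine ✓ · relevant ✓ · unrestricted ✓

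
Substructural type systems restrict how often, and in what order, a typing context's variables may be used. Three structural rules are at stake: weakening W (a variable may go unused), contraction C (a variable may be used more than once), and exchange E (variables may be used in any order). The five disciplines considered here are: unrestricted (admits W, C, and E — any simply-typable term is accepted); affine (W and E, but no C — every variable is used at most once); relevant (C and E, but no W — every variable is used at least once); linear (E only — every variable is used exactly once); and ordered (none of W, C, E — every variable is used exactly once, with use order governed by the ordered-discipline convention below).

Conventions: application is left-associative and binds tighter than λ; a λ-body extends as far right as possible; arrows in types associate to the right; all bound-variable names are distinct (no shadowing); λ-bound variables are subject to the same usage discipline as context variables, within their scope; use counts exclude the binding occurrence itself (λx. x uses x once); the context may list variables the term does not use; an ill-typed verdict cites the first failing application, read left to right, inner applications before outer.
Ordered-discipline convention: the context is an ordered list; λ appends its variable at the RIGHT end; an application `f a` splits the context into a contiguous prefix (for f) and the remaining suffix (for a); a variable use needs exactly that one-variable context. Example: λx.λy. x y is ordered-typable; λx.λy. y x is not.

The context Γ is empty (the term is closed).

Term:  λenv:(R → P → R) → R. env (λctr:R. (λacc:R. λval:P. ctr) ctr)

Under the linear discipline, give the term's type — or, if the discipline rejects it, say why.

not well-typed under linear — uses contraction: ctr ×2; acc, val left unused
counts: env (λ-bound) ×1, ctr (λ-bound) ×2, acc (λ-bound) ×0, val (λ-bound) ×0
left-to-right use order: env, ctr, ctr
typing: well-typed — term : ((R → P → R) → R) → R
summary: ordered ✗ | linear ✗ | affine ✗ | relevant ✗ | unrestricted ✓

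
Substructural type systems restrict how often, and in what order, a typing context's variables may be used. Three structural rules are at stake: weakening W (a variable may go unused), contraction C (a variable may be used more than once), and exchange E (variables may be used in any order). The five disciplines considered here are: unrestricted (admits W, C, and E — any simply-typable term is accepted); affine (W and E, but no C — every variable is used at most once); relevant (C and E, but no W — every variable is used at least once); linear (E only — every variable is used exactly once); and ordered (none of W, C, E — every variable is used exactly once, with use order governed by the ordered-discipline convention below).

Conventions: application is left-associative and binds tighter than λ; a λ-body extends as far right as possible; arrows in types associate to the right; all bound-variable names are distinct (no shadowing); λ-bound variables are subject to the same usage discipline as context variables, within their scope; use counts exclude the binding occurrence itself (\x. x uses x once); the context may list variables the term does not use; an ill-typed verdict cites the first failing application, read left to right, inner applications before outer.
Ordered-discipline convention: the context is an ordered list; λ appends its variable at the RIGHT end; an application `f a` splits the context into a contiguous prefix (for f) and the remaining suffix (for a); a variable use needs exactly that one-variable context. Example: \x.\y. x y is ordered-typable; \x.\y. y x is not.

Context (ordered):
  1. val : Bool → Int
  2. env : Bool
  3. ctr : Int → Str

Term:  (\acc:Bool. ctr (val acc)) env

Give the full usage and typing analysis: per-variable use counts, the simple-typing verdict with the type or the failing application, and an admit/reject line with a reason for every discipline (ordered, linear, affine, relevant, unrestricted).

usage: val=1, env=1, ctr=1, acc (bound)=1
order of uses: ctr, val, acc, env
typing: well-typed at Str
ordered: ✗ — use order ctr, val, acc, env needs exchange
linear: ✓ — each of val, env, ctr, acc used exactly once
affine: ✓ — at most one use each (val, env, ctr, acc)
relevant: ✓ — val, env, ctr, acc: all used, weakening unneeded
unrestricted: ✓ — type-checks (Str) and nothing is barred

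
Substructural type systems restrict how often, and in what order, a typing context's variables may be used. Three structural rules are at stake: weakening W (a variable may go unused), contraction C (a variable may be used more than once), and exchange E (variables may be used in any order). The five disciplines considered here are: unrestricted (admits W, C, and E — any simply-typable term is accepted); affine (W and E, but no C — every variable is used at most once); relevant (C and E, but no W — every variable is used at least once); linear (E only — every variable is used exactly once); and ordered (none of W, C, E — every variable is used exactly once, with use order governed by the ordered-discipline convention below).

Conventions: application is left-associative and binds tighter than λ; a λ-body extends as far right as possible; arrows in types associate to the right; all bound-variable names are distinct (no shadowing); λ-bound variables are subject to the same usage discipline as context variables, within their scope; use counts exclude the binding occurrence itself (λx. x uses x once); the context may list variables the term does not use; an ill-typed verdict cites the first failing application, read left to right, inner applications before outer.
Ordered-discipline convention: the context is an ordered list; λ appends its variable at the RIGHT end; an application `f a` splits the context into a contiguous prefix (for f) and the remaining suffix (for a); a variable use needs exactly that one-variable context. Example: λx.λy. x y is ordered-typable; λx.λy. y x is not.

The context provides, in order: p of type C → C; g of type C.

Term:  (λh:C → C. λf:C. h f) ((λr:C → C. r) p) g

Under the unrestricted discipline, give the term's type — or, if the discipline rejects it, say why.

term : C
usage: p: 1; g: 1; h (λ-bound): 1; f (λ-bound): 1; r (λ-bound): 1
use order (left to right): h, f, r, p, g
typing: the term checks, with type C
per-discipline verdicts: ordered ✓ | linear ✓ | affine ✓ | relevant ✓ | unrestricted ✓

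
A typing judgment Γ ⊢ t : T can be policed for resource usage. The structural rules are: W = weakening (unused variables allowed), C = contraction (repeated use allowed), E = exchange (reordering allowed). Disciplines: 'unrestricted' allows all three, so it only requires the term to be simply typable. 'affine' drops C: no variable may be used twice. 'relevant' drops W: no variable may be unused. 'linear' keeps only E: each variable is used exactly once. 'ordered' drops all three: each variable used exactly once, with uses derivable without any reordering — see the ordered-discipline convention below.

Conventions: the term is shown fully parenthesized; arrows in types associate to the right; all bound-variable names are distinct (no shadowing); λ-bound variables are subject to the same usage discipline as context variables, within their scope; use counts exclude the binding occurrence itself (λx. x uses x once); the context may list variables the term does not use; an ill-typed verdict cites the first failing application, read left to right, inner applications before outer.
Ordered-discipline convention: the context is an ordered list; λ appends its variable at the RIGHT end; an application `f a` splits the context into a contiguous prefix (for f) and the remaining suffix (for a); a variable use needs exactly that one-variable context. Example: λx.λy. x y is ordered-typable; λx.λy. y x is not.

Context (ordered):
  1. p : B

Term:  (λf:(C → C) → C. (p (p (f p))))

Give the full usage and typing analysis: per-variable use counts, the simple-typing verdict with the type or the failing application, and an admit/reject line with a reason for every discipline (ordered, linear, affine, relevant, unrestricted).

counts: p ×3, f [bound] ×1
left-to-right use order: p, p, f, p
typing: ill-typed: argument of type B where C → C is required
ordered: ✗ — the type mismatch rejects it
linear: ✗ — not simply typable
affine: ✗ — fails simple typing
relevant: ✗ — a type mismatch blocks all five
unrestricted: ✗ — the type mismatch rejects it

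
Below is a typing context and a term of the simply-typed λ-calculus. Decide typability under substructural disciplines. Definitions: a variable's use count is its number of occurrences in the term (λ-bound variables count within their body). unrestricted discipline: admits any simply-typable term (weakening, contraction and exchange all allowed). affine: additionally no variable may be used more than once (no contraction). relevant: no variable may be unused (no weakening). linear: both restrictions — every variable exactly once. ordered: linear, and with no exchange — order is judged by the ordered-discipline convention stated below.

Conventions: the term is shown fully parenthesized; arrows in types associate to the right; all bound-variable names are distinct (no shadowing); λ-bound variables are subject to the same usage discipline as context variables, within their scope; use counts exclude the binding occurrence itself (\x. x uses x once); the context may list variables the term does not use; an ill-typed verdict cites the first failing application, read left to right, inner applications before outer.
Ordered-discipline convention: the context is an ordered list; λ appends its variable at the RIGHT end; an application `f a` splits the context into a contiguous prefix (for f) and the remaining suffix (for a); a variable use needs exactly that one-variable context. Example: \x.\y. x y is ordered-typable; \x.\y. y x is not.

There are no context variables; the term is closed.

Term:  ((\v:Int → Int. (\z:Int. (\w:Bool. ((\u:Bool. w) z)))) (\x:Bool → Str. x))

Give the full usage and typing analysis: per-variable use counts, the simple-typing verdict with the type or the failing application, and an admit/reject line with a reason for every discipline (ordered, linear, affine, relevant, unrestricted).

usage: v [bound] ×0, z [bound] ×1, w [bound] ×1, u [bound] ×0, x [bound] ×1
uses in reading order: w, z, x
typing: ill-typed: argument of type Int where Bool is required
ordered: ✗ — not simply typable
linear: ✗ — fails simple typing
affine: ✗ — a type mismatch blocks all five
relevant: ✗ — the type mismatch rejects it
unrestricted: ✗ — not simply typable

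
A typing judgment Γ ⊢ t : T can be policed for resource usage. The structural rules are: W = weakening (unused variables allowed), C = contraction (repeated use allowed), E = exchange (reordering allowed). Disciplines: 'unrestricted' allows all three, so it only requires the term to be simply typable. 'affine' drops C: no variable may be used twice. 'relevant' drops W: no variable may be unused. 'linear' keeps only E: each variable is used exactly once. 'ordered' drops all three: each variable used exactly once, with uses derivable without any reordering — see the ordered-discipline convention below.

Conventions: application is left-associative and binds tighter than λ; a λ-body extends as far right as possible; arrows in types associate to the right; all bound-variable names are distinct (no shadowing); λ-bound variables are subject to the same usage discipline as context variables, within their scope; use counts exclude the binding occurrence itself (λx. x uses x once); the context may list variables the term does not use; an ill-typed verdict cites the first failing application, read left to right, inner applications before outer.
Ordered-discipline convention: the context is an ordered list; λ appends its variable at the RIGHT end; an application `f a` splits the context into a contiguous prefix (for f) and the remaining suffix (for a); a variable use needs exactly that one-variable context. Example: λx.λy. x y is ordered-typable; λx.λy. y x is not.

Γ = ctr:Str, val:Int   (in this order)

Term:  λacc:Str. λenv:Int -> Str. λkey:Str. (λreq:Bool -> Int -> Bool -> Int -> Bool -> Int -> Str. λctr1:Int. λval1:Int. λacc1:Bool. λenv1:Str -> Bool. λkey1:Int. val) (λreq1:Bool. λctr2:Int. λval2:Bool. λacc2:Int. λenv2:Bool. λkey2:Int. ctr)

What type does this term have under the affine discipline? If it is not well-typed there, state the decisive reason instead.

term : Str -> (Int -> Str) -> Str -> Int -> Int -> Bool -> (Str -> Bool) -> Int -> Int
usage: ctr=1, val=1, acc [bound]=0, env [bound]=0, key [bound]=0, req [bound]=0, ctr1 [bound]=0, val1 [bound]=0, acc1 [bound]=0, env1 [bound]=0, key1 [bound]=0, req1 [bound]=0, ctr2 [bound]=0, val2 [bound]=0, acc2 [bound]=0, env2 [bound]=0, key2 [bound]=0
left-to-right use order: val, ctr
typing: ✓ — Str -> (Int -> Str) -> Str -> Int -> Int -> Bool -> (Str -> Bool) -> Int -> Int
per-discipline verdicts: ordered ✗, linear ✗, affine ✓, relevant ✗, unrestricted ✓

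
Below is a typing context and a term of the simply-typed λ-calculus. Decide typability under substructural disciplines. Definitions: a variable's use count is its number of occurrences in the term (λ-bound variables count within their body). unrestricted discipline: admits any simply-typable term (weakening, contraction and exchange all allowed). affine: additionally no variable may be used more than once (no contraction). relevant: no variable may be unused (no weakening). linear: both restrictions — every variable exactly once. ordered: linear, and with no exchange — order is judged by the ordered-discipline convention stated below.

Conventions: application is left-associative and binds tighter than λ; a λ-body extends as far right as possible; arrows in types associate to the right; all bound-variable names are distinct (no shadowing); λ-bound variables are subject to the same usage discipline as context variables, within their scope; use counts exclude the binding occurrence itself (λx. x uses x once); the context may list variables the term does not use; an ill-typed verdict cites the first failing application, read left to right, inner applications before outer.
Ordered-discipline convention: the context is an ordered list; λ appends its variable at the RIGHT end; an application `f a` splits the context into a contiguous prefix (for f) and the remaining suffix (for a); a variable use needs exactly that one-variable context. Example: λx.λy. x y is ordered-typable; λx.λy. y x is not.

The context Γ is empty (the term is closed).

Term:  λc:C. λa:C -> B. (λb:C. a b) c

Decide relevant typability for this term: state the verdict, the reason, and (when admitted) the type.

yes — none of c, a, b goes unused; term : C -> (C -> B) -> B
use counts: c [bound]=1; a [bound]=1; b [bound]=1
order of uses: a, b, c
typing: well-typed at C -> (C -> B) -> B
per-discipline verdicts: ordered ✗, linear ✓, affine ✓, relevant ✓, unrestricted ✓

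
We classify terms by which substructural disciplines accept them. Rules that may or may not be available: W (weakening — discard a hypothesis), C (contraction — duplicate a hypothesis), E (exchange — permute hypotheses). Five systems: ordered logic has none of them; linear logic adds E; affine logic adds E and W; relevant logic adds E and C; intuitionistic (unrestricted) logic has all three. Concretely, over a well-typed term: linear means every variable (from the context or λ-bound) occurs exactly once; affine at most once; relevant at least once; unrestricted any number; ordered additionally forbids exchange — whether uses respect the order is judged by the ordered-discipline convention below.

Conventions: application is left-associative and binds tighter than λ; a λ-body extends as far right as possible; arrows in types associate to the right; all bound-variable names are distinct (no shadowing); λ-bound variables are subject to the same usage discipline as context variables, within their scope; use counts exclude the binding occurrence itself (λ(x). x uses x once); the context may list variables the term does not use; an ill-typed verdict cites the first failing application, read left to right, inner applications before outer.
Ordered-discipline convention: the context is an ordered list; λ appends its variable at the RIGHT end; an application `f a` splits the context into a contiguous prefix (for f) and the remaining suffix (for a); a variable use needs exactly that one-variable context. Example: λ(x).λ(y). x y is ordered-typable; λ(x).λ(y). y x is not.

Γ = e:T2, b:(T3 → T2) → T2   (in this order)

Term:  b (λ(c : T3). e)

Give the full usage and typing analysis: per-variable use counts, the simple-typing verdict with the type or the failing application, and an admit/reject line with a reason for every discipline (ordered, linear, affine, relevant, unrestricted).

usage: e=1; b=1; c [bound]=0
order of uses: b, e
typing: the term checks, with type T2
ordered ✗ (needs weakening: c unused)
linear ✗ (needs weakening: c unused)
affine ✓ (e, b, c: no repeats, contraction unneeded)
relevant ✗ (needs weakening: c unused)
unrestricted ✓ (well-typed at T2; no restrictions here)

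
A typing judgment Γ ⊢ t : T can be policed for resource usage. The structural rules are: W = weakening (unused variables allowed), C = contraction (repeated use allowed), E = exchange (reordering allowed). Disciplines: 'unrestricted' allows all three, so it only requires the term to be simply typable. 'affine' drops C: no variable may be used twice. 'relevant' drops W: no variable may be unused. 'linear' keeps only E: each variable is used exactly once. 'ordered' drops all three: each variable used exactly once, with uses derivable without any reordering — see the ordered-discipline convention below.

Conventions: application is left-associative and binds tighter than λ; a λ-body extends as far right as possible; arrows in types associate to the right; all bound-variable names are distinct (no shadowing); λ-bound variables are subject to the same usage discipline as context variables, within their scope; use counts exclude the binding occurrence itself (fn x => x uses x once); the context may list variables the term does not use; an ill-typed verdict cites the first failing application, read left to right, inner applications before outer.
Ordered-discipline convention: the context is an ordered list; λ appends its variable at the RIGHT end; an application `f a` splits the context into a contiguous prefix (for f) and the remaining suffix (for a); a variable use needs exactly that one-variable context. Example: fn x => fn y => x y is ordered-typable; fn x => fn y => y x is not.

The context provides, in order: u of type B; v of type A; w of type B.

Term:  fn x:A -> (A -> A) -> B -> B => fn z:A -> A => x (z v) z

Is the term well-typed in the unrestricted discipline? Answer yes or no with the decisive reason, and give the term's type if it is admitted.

yes — well-typed at (A -> (A -> A) -> B -> B) -> (A -> A) -> B -> B; no restrictions here; term : (A -> (A -> A) -> B -> B) -> (A -> A) -> B -> B
use counts: u=0, v=1, w=0, x (bound)=1, z (bound)=2
order of uses: x, z, v, z
typing: ✓ — (A -> (A -> A) -> B -> B) -> (A -> A) -> B -> B
summary: ordered ✗; linear ✗; affine ✗; relevant ✗; unrestricted ✓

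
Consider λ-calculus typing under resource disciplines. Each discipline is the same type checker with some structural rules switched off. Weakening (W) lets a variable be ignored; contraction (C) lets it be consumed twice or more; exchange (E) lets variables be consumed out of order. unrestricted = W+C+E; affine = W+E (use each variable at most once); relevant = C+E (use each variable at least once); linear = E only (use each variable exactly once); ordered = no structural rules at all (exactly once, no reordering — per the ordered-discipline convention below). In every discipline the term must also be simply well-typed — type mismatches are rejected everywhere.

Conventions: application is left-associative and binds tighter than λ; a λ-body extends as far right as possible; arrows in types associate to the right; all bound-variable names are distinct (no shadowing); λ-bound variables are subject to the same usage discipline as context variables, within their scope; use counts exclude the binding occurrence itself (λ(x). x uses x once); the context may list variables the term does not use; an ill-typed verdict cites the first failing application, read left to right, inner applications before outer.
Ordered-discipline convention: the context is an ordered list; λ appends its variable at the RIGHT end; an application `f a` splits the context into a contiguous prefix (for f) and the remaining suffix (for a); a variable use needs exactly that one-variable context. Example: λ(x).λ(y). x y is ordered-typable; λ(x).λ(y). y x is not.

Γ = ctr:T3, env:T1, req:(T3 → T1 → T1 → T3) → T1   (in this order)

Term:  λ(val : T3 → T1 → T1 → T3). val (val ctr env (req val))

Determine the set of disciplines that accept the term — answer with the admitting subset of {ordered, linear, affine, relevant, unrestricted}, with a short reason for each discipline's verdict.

admitting disciplines: relevant, unrestricted
counts: ctr=1; env=1; req=1; val (bound)=3
left-to-right use order: val, val, ctr, env, req, val
typing: ✓ — (T3 → T1 → T1 → T3) → T1 → T1 → T3
ordered: ✗ — needs contraction — val ×3
linear: ✗ — needs contraction — val ×3
affine: ✗ — needs contraction — val ×3
relevant: ✓ — at least one use each (ctr, env, req, val)
unrestricted: ✓ — typability at (T3 → T1 → T1 → T3) → T1 → T1 → T3 is all that's needed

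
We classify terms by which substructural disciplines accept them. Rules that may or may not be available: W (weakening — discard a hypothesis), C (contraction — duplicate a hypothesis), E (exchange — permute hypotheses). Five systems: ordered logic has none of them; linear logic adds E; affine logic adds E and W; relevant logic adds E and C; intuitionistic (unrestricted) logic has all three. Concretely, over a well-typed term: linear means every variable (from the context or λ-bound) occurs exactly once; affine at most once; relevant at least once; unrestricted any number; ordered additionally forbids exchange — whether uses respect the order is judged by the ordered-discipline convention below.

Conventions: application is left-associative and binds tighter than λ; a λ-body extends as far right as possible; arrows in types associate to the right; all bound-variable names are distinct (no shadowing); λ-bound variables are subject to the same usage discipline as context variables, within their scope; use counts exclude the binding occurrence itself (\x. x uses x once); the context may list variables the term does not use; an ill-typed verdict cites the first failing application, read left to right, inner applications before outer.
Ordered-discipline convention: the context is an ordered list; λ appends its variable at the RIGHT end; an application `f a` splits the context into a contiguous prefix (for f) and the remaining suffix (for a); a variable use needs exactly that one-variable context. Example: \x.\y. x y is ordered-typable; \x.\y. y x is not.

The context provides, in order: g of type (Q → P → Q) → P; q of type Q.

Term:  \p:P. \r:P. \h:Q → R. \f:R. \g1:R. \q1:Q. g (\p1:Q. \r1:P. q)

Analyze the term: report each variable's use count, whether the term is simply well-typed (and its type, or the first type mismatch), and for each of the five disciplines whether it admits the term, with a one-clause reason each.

use counts: g=1, q=1, p (bound)=0, r (bound)=0, h (bound)=0, f (bound)=0, g1 (bound)=0, q1 (bound)=0, p1 (bound)=0, r1 (bound)=0
left-to-right use order: g, q
typing: well-typed — term : P → P → (Q → R) → R → R → Q → P
ordered: ✗, p, r, h, f, g1, q1, p1, r1 left unused
linear: ✗, p, r, h, f, g1, q1, p1, r1 left unused
affine: ✓, none of g, q, p, r, h, f, g1, q1, p1, r1 used more than once
relevant: ✗, p, r, h, f, g1, q1, p1, r1 left unused
unrestricted: ✓, simply typable at P → P → (Q → R) → R → R → Q → P; W, C, E all held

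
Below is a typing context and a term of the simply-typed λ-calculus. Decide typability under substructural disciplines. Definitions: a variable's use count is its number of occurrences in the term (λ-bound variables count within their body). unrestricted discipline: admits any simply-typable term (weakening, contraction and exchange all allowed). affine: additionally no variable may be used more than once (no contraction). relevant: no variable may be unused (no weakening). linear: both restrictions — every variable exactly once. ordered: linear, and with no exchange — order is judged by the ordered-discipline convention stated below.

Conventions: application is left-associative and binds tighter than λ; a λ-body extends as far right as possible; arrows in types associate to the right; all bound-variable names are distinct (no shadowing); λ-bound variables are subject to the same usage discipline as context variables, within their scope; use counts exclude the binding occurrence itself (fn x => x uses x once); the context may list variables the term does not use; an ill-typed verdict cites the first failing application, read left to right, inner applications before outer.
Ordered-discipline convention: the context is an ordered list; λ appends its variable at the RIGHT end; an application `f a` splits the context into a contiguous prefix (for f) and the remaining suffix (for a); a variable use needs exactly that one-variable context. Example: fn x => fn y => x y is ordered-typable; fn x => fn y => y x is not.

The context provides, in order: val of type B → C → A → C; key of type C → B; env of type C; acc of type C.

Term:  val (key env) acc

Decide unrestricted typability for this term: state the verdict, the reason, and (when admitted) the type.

yes — type-checks (A → C) and nothing is barred; term : A → C
use counts: val: 1, key: 1, env: 1, acc: 1
order of uses: val, key, env, acc
typing: well-typed at A → C
across the five disciplines: ordered ✓, linear ✓, affine ✓, relevant ✓, unrestricted ✓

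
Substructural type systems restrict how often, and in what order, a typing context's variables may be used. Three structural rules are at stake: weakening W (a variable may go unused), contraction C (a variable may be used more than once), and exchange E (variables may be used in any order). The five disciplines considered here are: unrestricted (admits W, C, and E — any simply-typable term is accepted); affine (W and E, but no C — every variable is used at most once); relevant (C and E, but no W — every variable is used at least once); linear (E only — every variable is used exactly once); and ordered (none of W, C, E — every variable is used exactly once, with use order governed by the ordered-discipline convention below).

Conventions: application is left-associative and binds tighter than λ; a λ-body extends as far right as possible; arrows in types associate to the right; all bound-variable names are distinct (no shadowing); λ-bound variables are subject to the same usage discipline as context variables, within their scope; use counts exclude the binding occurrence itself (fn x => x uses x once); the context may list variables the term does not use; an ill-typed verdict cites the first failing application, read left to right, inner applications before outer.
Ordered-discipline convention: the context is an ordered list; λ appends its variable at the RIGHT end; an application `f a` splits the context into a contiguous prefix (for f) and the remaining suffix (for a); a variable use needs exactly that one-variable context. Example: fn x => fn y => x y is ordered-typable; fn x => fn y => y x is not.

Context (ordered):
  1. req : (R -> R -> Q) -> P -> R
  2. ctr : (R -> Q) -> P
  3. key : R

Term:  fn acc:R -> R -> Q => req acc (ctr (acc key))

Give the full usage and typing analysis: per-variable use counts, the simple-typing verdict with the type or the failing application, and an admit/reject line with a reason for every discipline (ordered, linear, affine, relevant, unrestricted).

counts: req ×1; ctr ×1; key ×1; acc [bound] ×2
uses in reading order: req, acc, ctr, acc, key
typing: ✓ — (R -> R -> Q) -> R
ordered: ✗, needs contraction — acc ×2
linear: ✗, needs contraction — acc ×2
affine: ✗, needs contraction — acc ×2
relevant: ✓, req, ctr, key, acc: all used, weakening unneeded
unrestricted: ✓, typability at (R -> R -> Q) -> R is all that's needed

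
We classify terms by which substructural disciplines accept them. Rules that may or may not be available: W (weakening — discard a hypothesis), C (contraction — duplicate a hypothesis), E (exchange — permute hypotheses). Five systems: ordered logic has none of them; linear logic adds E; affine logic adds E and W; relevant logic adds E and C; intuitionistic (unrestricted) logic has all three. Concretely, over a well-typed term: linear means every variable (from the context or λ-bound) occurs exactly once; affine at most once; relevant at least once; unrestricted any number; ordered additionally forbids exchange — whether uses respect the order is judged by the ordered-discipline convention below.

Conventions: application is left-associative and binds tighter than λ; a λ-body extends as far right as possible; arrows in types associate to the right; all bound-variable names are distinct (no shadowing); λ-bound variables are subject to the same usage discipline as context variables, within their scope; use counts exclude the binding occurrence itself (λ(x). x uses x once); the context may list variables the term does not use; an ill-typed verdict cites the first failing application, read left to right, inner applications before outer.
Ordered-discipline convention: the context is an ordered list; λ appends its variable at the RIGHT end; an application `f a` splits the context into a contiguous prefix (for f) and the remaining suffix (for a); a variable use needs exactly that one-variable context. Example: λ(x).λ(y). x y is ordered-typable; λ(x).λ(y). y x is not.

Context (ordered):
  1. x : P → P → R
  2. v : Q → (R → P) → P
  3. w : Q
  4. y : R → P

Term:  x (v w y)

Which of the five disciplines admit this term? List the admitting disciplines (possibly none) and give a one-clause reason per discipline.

accepted by: ordered, linear, affine, relevant, unrestricted
usage: x: 1, v: 1, w: 1, y: 1
order of uses: x, v, w, y
typing: ✓ — P → R
ordered ✓ (single-use (x, v, w, y), ordered derivation ok)
linear ✓ (x, v, w, y: one use apiece)
affine ✓ (at most one use each (x, v, w, y))
relevant ✓ (at least one use each (x, v, w, y))
unrestricted ✓ (typability at P → R is all that's needed)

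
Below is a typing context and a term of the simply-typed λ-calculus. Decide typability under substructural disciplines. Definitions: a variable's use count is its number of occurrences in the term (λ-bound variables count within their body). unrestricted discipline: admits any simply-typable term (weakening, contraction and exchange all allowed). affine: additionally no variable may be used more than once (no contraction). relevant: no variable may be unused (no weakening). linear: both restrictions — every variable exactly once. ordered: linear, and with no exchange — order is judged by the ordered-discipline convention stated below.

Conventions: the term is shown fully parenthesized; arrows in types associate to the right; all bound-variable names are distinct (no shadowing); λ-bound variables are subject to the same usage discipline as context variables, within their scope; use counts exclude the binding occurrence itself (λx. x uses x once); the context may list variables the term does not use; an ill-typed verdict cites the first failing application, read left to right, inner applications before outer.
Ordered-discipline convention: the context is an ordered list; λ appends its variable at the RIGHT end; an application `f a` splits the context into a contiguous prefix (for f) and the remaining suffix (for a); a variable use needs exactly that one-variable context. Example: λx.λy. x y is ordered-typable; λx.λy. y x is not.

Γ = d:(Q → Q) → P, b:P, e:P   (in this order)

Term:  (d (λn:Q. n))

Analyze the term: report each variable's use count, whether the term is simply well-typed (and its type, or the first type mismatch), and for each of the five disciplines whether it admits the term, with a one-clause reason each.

counts: d: 1, b: 0, e: 0, n (bound): 1
left-to-right use order: d, n
typing: well-typed at P
ordered ✗ (b, e never used (weakening))
linear ✗ (b, e never used (weakening))
affine ✓ (at most one use each (d, b, e, n))
relevant ✗ (b, e never used (weakening))
unrestricted ✓ (typability at P is all that's needed)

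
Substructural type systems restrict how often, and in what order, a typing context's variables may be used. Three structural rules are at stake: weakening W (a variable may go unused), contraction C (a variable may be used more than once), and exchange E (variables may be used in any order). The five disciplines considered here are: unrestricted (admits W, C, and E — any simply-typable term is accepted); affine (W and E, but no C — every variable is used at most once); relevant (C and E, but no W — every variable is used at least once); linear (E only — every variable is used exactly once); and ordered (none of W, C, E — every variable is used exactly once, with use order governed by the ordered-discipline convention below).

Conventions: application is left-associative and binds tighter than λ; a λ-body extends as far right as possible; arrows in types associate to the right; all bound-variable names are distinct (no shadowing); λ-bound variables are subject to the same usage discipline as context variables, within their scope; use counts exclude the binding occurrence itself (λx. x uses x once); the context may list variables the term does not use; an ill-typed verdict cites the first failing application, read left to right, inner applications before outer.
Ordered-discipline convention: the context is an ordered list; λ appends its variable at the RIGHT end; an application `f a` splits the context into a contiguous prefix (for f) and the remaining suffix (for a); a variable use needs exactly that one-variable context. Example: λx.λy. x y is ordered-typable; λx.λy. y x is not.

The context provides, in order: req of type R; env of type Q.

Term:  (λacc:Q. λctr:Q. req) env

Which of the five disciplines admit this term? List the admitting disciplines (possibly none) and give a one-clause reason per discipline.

admitted by: affine, unrestricted
counts: req: 1×, env: 1×, acc [bound]: 0×, ctr [bound]: 0×
order of uses: req, env
typing: ✓ — Q -> R
ordered ✗ (acc, ctr never used (weakening))
linear ✗ (acc, ctr never used (weakening))
affine ✓ (req, env, acc, ctr: no repeats, contraction unneeded)
relevant ✗ (acc, ctr never used (weakening))
unrestricted ✓ (typability at Q -> R is all that's needed)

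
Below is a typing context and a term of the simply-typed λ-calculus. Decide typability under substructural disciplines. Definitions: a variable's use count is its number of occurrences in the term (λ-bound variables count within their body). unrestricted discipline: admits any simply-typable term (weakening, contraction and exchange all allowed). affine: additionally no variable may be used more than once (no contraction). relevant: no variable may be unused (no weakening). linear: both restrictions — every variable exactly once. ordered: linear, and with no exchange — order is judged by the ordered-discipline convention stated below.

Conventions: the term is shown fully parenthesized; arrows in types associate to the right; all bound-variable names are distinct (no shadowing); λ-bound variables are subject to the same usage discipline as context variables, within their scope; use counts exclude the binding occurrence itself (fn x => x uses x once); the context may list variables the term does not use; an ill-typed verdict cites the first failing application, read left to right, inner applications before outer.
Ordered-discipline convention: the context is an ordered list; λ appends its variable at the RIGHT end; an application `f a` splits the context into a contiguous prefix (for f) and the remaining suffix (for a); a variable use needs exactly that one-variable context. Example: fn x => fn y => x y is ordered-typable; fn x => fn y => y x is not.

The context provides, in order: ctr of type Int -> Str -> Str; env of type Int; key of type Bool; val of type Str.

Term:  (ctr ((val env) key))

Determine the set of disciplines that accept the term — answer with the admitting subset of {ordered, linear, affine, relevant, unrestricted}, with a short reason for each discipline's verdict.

accepted by: none
use counts: ctr: 1×; env: 1×; key: 1×; val: 1×
order of uses: ctr, val, env, key
typing: ill-typed: applying a non-function (Str)
ordered: ✗, fails simple typing
linear: ✗, a type mismatch blocks all five
affine: ✗, the type mismatch rejects it
relevant: ✗, not simply typable
unrestricted: ✗, fails simple typing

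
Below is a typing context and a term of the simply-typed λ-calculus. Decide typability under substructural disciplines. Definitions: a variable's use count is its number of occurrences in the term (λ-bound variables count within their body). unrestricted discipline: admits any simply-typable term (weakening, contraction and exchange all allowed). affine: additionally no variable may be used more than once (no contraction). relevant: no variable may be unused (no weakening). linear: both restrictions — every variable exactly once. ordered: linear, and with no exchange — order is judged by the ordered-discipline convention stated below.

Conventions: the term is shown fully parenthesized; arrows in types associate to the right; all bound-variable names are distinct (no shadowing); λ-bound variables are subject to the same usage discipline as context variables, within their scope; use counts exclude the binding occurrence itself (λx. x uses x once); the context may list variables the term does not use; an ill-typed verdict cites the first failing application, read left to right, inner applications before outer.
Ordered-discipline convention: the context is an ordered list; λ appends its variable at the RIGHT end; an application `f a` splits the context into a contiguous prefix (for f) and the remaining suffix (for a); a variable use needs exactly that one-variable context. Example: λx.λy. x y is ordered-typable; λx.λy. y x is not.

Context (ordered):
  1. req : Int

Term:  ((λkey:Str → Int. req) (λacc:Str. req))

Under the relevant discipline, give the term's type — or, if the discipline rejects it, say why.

not well-typed under relevant — needs weakening: key, acc unused
usage: req: 2×; key (bound): 0×; acc (bound): 0×
uses in reading order: req, req
typing: ✓ — Int
all disciplines: ordered ✗ | linear ✗ | affine ✗ | relevant ✗ | unrestricted ✓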